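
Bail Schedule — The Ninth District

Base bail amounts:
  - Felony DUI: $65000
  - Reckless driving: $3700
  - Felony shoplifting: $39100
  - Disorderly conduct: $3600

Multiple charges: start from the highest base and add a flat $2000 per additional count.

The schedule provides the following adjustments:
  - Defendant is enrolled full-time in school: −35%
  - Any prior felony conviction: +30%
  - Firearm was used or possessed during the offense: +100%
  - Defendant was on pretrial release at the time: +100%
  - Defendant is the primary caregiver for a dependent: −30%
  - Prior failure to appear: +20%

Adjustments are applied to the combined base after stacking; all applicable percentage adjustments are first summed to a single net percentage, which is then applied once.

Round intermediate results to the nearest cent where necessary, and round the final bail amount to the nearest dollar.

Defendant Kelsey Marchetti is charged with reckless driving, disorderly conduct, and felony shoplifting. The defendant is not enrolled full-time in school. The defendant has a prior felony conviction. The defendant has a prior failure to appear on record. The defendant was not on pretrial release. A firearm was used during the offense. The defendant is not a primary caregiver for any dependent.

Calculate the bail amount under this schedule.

$107750

Base amounts from the schedule: reckless driving $3700; disorderly conduct $3600; felony shoplifting $39100.
Stacking rule: highest base plus $2000 per additional charge. Highest is felony shoplifting at $39100; 2 additional charges → +$4000. Combined base = $43100.
Net percentage adjustment: +30% +100% +20% = +150%. $43100 × 2.5 = $107750.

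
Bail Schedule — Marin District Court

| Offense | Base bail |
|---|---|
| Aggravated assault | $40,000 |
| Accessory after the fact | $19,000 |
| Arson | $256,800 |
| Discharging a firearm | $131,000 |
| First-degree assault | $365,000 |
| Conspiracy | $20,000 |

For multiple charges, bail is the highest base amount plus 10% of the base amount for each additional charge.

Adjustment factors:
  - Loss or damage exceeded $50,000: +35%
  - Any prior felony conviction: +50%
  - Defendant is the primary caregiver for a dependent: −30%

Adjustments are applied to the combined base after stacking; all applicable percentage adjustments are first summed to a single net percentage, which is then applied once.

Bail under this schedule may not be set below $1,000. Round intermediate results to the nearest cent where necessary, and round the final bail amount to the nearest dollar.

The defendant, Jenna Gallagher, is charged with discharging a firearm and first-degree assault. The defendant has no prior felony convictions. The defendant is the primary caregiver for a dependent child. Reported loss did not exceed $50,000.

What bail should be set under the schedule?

$264,670

Base amounts from the schedule: discharging a firearm $131,000; first-degree assault $365,000.
Stacking rule: highest base plus 10% of each additional charge. Highest is first-degree assault at $365,000. Additional: $131,000 × 10% = $13,100. Combined base = $365,000 + $13,100 = $378,100.
Defendant is the primary caregiver for a dependent (−30%): $378,100 × 0.7 = $264,670.
$264,670 is at or above the $1,000 minimum.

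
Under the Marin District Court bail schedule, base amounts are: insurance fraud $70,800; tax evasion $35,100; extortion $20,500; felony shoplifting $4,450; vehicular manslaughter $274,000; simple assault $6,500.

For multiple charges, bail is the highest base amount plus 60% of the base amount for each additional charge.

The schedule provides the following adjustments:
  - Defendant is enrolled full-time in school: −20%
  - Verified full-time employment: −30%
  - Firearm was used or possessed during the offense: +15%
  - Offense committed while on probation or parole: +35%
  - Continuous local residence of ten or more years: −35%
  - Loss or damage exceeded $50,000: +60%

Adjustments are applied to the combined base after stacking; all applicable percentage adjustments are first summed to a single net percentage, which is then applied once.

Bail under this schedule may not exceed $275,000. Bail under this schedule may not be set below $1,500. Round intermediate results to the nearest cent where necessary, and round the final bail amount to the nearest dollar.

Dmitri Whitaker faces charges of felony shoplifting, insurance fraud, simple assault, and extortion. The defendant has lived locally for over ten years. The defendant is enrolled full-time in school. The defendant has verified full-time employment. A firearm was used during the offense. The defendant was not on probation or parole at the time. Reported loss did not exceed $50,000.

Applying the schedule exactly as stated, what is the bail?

Base amounts from the schedule: felony shoplifting $4,450; insurance fraud $70,800; simple assault $6,500; extortion $20,500.
Stacking rule: highest base plus 60% of each additional charge. Highest is insurance fraud at $70,800. Additional: $4,450 × 60% = $2,670; $6,500 × 60% = $3,900; $20,500 × 60% = $12,300. Combined base = $70,800 + $18,870 = $89,670.
Net percentage adjustment: −20% −30% +15% −35% = −70%. $89,670 × 0.3 = $26,901.
$26,901 is within the $275,000 maximum.
$26,901 is at or above the $1,500 minimum.

$26,901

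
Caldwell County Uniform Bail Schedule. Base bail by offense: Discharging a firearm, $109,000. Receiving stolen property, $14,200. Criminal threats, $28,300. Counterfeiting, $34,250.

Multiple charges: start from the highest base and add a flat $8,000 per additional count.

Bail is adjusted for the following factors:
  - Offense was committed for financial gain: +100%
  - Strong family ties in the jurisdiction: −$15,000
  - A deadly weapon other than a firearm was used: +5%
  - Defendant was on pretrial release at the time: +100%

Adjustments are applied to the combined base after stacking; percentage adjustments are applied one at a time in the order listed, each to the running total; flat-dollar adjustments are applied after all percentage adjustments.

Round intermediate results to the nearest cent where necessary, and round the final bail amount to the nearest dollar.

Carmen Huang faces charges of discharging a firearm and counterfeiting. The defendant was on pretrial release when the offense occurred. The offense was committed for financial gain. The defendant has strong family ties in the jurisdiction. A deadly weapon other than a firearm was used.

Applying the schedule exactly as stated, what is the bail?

$476,400

Base amounts from the schedule: discharging a firearm $109,000; counterfeiting $34,250.
Stacking rule: highest base plus $8,000 per additional charge. Highest is discharging a firearm at $109,000; 1 additional charge → +$8,000. Combined base = $117,000.
Offense was committed for financial gain (+100%): $117,000 × 2 = $234,000.
A deadly weapon other than a firearm was used (+5%): $234,000 × 1.05 = $245,700.
Defendant was on pretrial release at the time (+100%): $245,700 × 2 = $491,400.
Strong family ties in the jurisdiction (−$15,000 flat): $491,400 − $15,000 = $476,400.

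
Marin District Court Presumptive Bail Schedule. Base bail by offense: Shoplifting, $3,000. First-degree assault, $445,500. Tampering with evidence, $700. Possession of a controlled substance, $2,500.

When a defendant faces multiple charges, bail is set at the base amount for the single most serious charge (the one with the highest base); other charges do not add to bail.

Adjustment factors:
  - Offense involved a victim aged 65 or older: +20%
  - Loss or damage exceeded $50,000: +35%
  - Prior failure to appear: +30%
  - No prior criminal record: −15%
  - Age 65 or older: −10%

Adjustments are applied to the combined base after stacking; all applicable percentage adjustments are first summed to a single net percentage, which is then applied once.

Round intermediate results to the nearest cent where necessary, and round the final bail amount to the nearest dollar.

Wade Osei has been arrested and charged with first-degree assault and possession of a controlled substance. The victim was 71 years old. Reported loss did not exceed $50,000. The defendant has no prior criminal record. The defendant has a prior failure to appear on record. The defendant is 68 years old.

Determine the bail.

$556,875

Base amounts from the schedule: first-degree assault $445,500; possession of a controlled substance $2,500.
Stacking rule: use the highest base only. Highest is first-degree assault at $445,500. Combined base = $445,500.
Net percentage adjustment: +20% +30% −15% −10% = +25%. $445,500 × 1.25 = $556,875.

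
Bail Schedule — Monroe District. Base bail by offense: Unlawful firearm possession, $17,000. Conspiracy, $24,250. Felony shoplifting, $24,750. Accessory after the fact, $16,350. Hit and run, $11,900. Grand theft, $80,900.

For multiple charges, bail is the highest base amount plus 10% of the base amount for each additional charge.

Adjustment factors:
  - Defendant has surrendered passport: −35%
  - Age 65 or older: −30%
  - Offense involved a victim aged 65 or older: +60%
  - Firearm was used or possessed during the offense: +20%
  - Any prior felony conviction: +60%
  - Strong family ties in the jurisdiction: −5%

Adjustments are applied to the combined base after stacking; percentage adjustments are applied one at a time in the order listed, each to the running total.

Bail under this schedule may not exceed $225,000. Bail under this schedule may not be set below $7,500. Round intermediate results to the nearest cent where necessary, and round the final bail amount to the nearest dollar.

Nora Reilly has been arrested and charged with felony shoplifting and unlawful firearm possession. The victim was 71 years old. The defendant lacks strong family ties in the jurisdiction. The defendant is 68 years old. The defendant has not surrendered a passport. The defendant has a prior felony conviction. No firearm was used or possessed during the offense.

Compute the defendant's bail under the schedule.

$47,398

Base amounts from the schedule: felony shoplifting $24,750; unlawful firearm possession $17,000.
Stacking rule: highest base plus 10% of each additional charge. Highest is felony shoplifting at $24,750. Additional: $17,000 × 10% = $1,700. Combined base = $24,750 + $1,700 = $26,450.
Age 65 or older (−30%): $26,450 × 0.7 = $18,515.
Offense involved a victim aged 65 or older (+60%): $18,515 × 1.6 = $29,624.
Any prior felony conviction (+60%): $29,624 × 1.6 = $47,398.40.
$47,398.40 is within the $225,000 maximum.
$47,398.40 is at or above the $7,500 minimum.
Rounded to the nearest dollar: $47,398.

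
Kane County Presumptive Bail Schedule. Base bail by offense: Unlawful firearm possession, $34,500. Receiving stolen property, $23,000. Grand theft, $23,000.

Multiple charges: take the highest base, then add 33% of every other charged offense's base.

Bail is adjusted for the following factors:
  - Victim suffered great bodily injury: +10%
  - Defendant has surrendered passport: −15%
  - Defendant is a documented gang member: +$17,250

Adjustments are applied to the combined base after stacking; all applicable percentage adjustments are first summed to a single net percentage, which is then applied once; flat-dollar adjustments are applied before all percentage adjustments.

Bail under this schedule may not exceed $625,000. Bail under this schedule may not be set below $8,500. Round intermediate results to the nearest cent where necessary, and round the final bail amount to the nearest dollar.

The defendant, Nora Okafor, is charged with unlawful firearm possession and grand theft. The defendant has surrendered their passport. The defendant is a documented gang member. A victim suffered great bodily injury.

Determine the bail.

Base amounts from the schedule: unlawful firearm possession $34,500; grand theft $23,000.
Stacking rule: highest base plus 33% of each additional charge. Highest is unlawful firearm possession at $34,500. Additional: $23,000 × 33% = $7,590. Combined base = $34,500 + $7,590 = $42,090.
Defendant is a documented gang member (+$17,250 flat): $42,090 + $17,250 = $59,340.
Net percentage adjustment: +10% −15% = −5%. $59,340 × 0.95 = $56,373.
$56,373 is within the $625,000 maximum.
$56,373 is at or above the $8,500 minimum.

$56,373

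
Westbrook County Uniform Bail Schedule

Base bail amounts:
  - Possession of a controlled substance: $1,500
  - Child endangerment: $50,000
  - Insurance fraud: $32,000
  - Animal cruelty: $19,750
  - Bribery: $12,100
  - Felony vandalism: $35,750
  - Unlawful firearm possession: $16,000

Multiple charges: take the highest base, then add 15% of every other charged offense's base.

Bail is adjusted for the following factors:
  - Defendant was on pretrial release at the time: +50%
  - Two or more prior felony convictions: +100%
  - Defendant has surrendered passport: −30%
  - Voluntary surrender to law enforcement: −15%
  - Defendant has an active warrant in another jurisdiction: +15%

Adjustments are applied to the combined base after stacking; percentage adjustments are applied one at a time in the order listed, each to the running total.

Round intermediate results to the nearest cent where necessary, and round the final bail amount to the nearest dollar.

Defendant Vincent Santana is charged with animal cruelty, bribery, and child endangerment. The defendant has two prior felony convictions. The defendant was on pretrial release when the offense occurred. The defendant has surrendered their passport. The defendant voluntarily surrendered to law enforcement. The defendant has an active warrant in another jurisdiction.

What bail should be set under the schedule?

Base amounts from the schedule: animal cruelty $19,750; bribery $12,100; child endangerment $50,000.
Stacking rule: highest base plus 15% of each additional charge. Highest is child endangerment at $50,000. Additional: $19,750 × 15% = $2,962.50; $12,100 × 15% = $1,815. Combined base = $50,000 + $4,777.50 = $54,777.50.
Defendant was on pretrial release at the time (+50%): $54,777.50 × 1.5 = $82,166.25.
Two or more prior felony convictions (+100%): $82,166.25 × 2 = $164,332.50.
Defendant has surrendered passport (−30%): $164,332.50 × 0.7 = $115,032.75.
Voluntary surrender to law enforcement (−15%): $115,032.75 × 0.85 = $97,777.84.
Defendant has an active warrant in another jurisdiction (+15%): $97,777.84 × 1.15 = $112,444.52.
Rounded to the nearest dollar: $112,445.

$112,445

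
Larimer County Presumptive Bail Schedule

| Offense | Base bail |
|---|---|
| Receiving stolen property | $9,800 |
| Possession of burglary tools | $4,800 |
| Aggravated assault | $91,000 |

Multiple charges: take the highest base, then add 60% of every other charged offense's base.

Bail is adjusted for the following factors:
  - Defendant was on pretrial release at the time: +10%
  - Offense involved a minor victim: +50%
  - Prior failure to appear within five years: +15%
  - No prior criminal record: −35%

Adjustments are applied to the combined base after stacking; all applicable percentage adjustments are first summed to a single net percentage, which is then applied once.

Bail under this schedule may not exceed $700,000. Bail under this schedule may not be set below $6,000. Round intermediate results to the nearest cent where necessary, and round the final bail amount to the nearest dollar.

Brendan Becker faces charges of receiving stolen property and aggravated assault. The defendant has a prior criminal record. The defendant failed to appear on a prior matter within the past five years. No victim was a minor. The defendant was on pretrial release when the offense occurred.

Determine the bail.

Base amounts from the schedule: receiving stolen property $9,800; aggravated assault $91,000.
Stacking rule: highest base plus 60% of each additional charge. Highest is aggravated assault at $91,000. Additional: $9,800 × 60% = $5,880. Combined base = $91,000 + $5,880 = $96,880.
Net percentage adjustment: +10% +15% = +25%. $96,880 × 1.25 = $121,100.
$121,100 is within the $700,000 maximum.
$121,100 is at or above the $6,000 minimum.

$121,100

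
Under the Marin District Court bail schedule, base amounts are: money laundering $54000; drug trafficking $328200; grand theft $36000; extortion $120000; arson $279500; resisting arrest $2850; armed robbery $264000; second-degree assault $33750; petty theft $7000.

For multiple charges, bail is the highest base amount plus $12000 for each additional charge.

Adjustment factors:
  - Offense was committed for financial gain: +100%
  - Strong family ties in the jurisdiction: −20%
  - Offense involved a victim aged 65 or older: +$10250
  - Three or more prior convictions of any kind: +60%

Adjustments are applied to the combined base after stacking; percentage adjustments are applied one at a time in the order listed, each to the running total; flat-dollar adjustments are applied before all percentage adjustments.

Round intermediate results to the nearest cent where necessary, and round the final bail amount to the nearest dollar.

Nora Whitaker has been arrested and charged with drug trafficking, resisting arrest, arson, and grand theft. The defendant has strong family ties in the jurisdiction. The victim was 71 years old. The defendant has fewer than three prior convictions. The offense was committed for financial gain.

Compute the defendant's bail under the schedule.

$599120

Base amounts from the schedule: drug trafficking $328200; resisting arrest $2850; arson $279500; grand theft $36000.
Stacking rule: highest base plus $12000 per additional charge. Highest is drug trafficking at $328200; 3 additional charges → +$36000. Combined base = $364200.
Offense involved a victim aged 65 or older (+$10250 flat): $364200 + $10250 = $374450.
Offense was committed for financial gain (+100%): $374450 × 2 = $748900.
Strong family ties in the jurisdiction (−20%): $748900 × 0.8 = $599120.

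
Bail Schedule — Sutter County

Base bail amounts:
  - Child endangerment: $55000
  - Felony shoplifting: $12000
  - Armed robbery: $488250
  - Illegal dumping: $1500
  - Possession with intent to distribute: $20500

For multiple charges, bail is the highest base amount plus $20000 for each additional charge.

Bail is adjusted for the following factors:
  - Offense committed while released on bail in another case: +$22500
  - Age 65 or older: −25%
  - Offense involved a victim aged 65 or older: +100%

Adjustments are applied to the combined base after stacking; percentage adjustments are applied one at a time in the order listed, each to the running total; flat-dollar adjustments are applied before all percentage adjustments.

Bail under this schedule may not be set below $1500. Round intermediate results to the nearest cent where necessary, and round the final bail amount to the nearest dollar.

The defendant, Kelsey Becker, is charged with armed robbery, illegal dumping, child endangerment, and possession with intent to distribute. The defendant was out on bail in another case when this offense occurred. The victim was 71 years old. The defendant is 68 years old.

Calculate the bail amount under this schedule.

Base amounts from the schedule: armed robbery $488250; illegal dumping $1500; child endangerment $55000; possession with intent to distribute $20500.
Stacking rule: highest base plus $20000 per additional charge. Highest is armed robbery at $488250; 3 additional charges → +$60000. Combined base = $548250.
Offense committed while released on bail in another case (+$22500 flat): $548250 + $22500 = $570750.
Age 65 or older (−25%): $570750 × 0.75 = $428062.50.
Offense involved a victim aged 65 or older (+100%): $428062.50 × 2 = $856125.
$856125 is at or above the $1500 minimum.

$856125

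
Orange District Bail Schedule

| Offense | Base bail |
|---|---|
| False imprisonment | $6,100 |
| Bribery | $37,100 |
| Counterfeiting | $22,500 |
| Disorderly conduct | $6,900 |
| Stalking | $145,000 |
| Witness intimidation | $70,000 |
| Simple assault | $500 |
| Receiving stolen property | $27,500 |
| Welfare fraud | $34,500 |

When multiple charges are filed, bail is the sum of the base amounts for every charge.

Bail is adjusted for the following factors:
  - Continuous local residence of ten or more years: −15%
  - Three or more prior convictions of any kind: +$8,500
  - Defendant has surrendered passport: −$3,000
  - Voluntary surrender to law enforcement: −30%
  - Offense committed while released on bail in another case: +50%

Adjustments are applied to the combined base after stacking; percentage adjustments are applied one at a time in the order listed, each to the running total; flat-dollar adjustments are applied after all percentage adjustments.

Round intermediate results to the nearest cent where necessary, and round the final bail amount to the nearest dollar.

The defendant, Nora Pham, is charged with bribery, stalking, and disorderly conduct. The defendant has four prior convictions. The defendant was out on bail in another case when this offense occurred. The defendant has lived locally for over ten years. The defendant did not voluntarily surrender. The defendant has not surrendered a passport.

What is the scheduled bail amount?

Base amounts from the schedule: bribery $37,100; stalking $145,000; disorderly conduct $6,900.
Stacking rule: sum of all bases. $37,100 + $145,000 + $6,900 = $189,000.
Continuous local residence of ten or more years (−15%): $189,000 × 0.85 = $160,650.
Offense committed while released on bail in another case (+50%): $160,650 × 1.5 = $240,975.
Three or more prior convictions of any kind (+$8,500 flat): $240,975 + $8,500 = $249,475.

$249,475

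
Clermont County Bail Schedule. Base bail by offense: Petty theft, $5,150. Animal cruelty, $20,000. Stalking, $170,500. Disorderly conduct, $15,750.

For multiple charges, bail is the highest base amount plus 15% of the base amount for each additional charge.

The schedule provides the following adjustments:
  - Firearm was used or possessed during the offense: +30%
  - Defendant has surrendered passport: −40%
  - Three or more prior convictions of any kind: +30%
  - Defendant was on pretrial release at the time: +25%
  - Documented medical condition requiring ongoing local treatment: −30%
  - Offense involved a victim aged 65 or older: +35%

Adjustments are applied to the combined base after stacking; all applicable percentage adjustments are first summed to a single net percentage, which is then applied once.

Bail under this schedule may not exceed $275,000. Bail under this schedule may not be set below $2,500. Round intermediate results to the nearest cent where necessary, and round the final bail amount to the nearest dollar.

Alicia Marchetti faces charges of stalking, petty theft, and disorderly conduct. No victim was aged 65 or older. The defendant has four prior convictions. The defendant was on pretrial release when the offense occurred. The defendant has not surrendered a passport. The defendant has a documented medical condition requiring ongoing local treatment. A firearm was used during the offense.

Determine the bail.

$269,134

Base amounts from the schedule: stalking $170,500; petty theft $5,150; disorderly conduct $15,750.
Stacking rule: highest base plus 15% of each additional charge. Highest is stalking at $170,500. Additional: $5,150 × 15% = $772.50; $15,750 × 15% = $2,362.50. Combined base = $170,500 + $3,135 = $173,635.
Net percentage adjustment: +30% +30% +25% −30% = +55%. $173,635 × 1.55 = $269,134.25.
$269,134.25 is within the $275,000 maximum.
$269,134.25 is at or above the $2,500 minimum.
Rounded to the nearest dollar: $269,134.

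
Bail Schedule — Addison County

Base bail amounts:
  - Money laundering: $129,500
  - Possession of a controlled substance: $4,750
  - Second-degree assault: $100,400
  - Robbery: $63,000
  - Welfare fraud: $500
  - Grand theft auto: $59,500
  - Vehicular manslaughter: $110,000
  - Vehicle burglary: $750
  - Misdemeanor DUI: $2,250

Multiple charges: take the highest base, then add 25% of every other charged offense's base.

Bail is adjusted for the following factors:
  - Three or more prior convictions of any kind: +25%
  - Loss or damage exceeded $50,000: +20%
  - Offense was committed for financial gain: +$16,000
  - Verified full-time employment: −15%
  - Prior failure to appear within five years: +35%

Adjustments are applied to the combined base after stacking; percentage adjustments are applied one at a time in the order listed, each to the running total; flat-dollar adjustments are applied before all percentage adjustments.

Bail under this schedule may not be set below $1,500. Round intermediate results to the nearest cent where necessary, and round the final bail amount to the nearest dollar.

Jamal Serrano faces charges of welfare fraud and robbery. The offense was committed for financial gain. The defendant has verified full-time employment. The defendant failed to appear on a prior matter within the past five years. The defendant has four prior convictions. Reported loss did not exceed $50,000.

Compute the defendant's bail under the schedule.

Base amounts from the schedule: welfare fraud $500; robbery $63,000.
Stacking rule: highest base plus 25% of each additional charge. Highest is robbery at $63,000. Additional: $500 × 25% = $125. Combined base = $63,000 + $125 = $63,125.
Offense was committed for financial gain (+$16,000 flat): $63,125 + $16,000 = $79,125.
Three or more prior convictions of any kind (+25%): $79,125 × 1.25 = $98,906.25.
Verified full-time employment (−15%): $98,906.25 × 0.85 = $84,070.31.
Prior failure to appear within five years (+35%): $84,070.31 × 1.35 = $113,494.92.
$113,494.92 is at or above the $1,500 minimum.
Rounded to the nearest dollar: $113,495.

$113,495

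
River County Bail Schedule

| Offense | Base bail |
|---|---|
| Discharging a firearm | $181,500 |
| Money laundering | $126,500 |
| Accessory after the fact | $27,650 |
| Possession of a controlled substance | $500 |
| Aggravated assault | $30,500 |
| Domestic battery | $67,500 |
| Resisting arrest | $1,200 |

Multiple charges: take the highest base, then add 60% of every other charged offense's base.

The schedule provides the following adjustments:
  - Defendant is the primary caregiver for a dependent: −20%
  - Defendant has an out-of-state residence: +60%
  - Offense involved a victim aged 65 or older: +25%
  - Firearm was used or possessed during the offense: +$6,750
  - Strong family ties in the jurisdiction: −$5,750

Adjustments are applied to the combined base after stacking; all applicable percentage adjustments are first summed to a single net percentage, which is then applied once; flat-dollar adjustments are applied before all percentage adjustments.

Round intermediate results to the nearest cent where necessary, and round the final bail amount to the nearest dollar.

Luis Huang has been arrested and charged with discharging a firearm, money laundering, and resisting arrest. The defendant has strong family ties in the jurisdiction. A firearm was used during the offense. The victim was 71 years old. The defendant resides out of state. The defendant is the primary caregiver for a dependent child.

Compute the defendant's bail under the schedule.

$427,548

Base amounts from the schedule: discharging a firearm $181,500; money laundering $126,500; resisting arrest $1,200.
Stacking rule: highest base plus 60% of each additional charge. Highest is discharging a firearm at $181,500. Additional: $126,500 × 60% = $75,900; $1,200 × 60% = $720. Combined base = $181,500 + $76,620 = $258,120.
Firearm was used or possessed during the offense (+$6,750 flat): $258,120 + $6,750 = $264,870.
Strong family ties in the jurisdiction (−$5,750 flat): $264,870 − $5,750 = $259,120.
Net percentage adjustment: −20% +60% +25% = +65%. $259,120 × 1.65 = $427,548.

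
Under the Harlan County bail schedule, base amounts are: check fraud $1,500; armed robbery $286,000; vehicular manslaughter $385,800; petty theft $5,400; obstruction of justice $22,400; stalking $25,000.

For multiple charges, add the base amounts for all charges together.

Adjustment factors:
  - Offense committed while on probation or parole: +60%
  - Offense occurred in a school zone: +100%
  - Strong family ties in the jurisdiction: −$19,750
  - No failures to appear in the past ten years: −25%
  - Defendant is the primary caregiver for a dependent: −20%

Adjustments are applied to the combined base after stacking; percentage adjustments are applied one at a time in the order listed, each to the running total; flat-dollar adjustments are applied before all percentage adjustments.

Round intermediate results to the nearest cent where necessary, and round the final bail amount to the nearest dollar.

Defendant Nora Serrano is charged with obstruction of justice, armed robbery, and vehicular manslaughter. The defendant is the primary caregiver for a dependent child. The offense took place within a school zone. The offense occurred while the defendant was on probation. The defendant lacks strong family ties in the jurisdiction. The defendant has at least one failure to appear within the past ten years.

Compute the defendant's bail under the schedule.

$1,777,152

Base amounts from the schedule: obstruction of justice $22,400; armed robbery $286,000; vehicular manslaughter $385,800.
Stacking rule: sum of all bases. $22,400 + $286,000 + $385,800 = $694,200.
Offense committed while on probation or parole (+60%): $694,200 × 1.6 = $1,110,720.
Offense occurred in a school zone (+100%): $1,110,720 × 2 = $2,221,440.
Defendant is the primary caregiver for a dependent (−20%): $2,221,440 × 0.8 = $1,777,152.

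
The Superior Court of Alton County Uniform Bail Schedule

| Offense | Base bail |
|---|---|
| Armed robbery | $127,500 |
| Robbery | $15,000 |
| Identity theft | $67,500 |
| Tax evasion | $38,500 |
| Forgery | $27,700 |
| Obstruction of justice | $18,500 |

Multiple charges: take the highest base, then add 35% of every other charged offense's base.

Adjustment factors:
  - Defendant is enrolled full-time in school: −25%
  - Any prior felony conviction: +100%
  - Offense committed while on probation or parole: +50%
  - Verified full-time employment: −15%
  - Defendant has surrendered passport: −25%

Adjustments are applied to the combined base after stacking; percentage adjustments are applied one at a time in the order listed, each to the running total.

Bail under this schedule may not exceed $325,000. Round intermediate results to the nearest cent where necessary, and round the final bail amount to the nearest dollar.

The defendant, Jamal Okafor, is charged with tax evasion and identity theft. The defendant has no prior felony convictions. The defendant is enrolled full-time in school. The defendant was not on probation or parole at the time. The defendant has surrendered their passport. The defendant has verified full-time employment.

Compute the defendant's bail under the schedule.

$38,716

Base amounts from the schedule: tax evasion $38,500; identity theft $67,500.
Stacking rule: highest base plus 35% of each additional charge. Highest is identity theft at $67,500. Additional: $38,500 × 35% = $13,475. Combined base = $67,500 + $13,475 = $80,975.
Defendant is enrolled full-time in school (−25%): $80,975 × 0.75 = $60,731.25.
Verified full-time employment (−15%): $60,731.25 × 0.85 = $51,621.56.
Defendant has surrendered passport (−25%): $51,621.56 × 0.75 = $38,716.17.
$38,716.17 is within the $325,000 maximum.
Rounded to the nearest dollar: $38,716.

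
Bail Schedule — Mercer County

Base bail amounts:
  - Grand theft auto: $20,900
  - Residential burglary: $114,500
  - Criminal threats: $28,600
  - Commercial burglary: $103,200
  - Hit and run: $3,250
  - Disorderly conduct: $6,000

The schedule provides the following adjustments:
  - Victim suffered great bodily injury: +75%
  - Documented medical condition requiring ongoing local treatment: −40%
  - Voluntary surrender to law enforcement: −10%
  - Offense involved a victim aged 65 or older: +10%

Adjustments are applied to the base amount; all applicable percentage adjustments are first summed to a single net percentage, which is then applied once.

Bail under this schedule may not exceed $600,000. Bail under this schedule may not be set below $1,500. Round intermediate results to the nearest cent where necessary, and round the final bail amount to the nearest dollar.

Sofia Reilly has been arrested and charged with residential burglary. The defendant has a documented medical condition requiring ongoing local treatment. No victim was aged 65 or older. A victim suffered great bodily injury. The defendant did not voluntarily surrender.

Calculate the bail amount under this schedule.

$154,575

Base amounts from the schedule: residential burglary $114,500.
Single charge. Combined base = $114,500.
Net percentage adjustment: +75% −40% = +35%. $114,500 × 1.35 = $154,575.
$154,575 is within the $600,000 maximum.
$154,575 is at or above the $1,500 minimum.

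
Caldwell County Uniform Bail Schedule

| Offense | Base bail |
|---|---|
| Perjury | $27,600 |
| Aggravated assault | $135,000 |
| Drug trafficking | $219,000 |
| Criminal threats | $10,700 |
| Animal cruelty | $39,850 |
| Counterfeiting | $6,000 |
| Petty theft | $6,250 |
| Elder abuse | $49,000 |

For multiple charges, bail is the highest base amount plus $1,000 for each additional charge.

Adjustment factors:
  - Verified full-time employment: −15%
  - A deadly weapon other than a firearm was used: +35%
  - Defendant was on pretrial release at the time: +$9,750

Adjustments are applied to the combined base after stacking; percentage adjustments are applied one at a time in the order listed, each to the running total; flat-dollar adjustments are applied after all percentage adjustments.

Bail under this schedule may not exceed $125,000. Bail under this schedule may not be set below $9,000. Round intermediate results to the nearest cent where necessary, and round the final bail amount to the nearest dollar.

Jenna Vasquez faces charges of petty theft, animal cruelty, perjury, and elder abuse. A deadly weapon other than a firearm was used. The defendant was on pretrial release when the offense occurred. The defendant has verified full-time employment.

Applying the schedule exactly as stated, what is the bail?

$69,420

Base amounts from the schedule: petty theft $6,250; animal cruelty $39,850; perjury $27,600; elder abuse $49,000.
Stacking rule: highest base plus $1,000 per additional charge. Highest is elder abuse at $49,000; 3 additional charges → +$3,000. Combined base = $52,000.
Verified full-time employment (−15%): $52,000 × 0.85 = $44,200.
A deadly weapon other than a firearm was used (+35%): $44,200 × 1.35 = $59,670.
Defendant was on pretrial release at the time (+$9,750 flat): $59,670 + $9,750 = $69,420.
$69,420 is within the $125,000 maximum.
$69,420 is at or above the $9,000 minimum.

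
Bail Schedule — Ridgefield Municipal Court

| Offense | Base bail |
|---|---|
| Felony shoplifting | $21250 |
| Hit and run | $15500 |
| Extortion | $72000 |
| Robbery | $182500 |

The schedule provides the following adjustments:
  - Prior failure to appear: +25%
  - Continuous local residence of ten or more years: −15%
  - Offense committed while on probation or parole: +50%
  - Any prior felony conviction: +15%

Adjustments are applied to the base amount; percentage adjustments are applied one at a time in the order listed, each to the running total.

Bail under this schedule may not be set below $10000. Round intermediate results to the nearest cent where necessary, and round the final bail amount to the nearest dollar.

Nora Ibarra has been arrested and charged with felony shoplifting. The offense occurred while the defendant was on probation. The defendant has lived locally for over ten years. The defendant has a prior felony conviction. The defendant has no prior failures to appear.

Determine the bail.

$31158

Base amounts from the schedule: felony shoplifting $21250.
Single charge. Combined base = $21250.
Continuous local residence of ten or more years (−15%): $21250 × 0.85 = $18062.50.
Offense committed while on probation or parole (+50%): $18062.50 × 1.5 = $27093.75.
Any prior felony conviction (+15%): $27093.75 × 1.15 = $31157.81.
$31157.81 is at or above the $10000 minimum.
Rounded to the nearest dollar: $31158.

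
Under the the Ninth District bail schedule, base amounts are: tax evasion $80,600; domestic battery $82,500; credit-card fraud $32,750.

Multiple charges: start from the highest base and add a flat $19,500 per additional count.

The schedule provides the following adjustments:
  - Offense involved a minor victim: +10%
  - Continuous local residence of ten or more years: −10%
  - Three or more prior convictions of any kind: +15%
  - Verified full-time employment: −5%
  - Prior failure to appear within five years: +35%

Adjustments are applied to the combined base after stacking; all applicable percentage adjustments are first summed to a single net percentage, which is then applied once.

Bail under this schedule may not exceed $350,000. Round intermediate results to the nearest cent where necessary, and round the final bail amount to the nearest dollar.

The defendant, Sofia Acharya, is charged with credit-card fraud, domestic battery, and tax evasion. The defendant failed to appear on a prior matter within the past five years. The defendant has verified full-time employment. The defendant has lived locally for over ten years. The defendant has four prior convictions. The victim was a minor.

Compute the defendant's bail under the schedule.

Base amounts from the schedule: credit-card fraud $32,750; domestic battery $82,500; tax evasion $80,600.
Stacking rule: highest base plus $19,500 per additional charge. Highest is domestic battery at $82,500; 2 additional charges → +$39,000. Combined base = $121,500.
Net percentage adjustment: +10% −10% +15% −5% +35% = +45%. $121,500 × 1.45 = $176,175.
$176,175 is within the $350,000 maximum.

$176,175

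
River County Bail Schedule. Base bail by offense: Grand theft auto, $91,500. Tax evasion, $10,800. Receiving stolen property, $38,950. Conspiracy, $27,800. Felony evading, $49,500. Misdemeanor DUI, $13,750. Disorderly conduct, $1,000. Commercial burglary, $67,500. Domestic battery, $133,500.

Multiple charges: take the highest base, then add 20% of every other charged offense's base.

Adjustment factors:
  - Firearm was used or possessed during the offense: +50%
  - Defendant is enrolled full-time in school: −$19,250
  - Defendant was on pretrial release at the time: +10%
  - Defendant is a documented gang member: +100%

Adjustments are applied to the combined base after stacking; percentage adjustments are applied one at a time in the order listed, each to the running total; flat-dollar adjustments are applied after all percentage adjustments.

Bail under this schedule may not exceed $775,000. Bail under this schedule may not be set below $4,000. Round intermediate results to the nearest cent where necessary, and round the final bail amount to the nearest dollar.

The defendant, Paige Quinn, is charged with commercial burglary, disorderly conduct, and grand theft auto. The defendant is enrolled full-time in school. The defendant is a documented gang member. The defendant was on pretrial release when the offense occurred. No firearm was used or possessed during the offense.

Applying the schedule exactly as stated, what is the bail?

Base amounts from the schedule: commercial burglary $67,500; disorderly conduct $1,000; grand theft auto $91,500.
Stacking rule: highest base plus 20% of each additional charge. Highest is grand theft auto at $91,500. Additional: $67,500 × 20% = $13,500; $1,000 × 20% = $200. Combined base = $91,500 + $13,700 = $105,200.
Defendant was on pretrial release at the time (+10%): $105,200 × 1.1 = $115,720.
Defendant is a documented gang member (+100%): $115,720 × 2 = $231,440.
Defendant is enrolled full-time in school (−$19,250 flat): $231,440 − $19,250 = $212,190.
$212,190 is within the $775,000 maximum.
$212,190 is at or above the $4,000 minimum.

$212,190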